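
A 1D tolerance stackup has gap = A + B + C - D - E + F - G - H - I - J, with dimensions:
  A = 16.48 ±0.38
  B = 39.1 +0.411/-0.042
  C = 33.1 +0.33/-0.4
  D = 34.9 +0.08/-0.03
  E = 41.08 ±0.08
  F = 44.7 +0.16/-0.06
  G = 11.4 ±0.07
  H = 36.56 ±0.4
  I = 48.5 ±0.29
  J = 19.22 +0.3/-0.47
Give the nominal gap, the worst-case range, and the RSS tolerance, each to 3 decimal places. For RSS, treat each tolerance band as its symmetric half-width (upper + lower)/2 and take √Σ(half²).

nominal=-58.280 wc=[-60.382,-55.659] rss=0.865

Stack each dimension's contribution:
  +A: nom +16.480 → Σnom=16.480; wc +0.380/-0.380 → slack +0.380/-0.380; half-tol=0.380, Σhalf²=0.144400
  +B: nom +39.100 → Σnom=55.580; wc +0.411/-0.042 → slack +0.791/-0.422; half-tol=0.226, Σhalf²=0.195702
  +C: nom +33.100 → Σnom=88.680; wc +0.330/-0.400 → slack +1.121/-0.822; half-tol=0.365, Σhalf²=0.328927
  -D: nom -34.900 → Σnom=53.780; wc +0.030/-0.080 → slack +1.151/-0.902; half-tol=0.055, Σhalf²=0.331952
  -E: nom -41.080 → Σnom=12.700; wc +0.080/-0.080 → slack +1.231/-0.982; half-tol=0.080, Σhalf²=0.338352
  +F: nom +44.700 → Σnom=57.400; wc +0.160/-0.060 → slack +1.391/-1.042; half-tol=0.110, Σhalf²=0.350452
  -G: nom -11.400 → Σnom=46.000; wc +0.070/-0.070 → slack +1.461/-1.112; half-tol=0.070, Σhalf²=0.355352
  -H: nom -36.560 → Σnom=9.440; wc +0.400/-0.400 → slack +1.861/-1.512; half-tol=0.400, Σhalf²=0.515352
  -I: nom -48.500 → Σnom=-39.060; wc +0.290/-0.290 → slack +2.151/-1.802; half-tol=0.290, Σhalf²=0.599452
  -J: nom -19.220 → Σnom=-58.280; wc +0.470/-0.300 → slack +2.621/-2.102; half-tol=0.385, Σhalf²=0.747677
Nominal = -58.280. Worst-case = [-58.280 - 2.102, -58.280 + 2.621] = [-60.382, -55.659]. RSS = √0.747677 = 0.865.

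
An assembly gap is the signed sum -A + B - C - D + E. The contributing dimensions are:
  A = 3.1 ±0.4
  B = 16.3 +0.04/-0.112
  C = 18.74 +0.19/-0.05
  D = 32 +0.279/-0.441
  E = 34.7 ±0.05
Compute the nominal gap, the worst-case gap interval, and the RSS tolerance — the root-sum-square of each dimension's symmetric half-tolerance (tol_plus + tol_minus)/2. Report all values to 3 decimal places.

Stack each dimension's contribution:
  -A: nom -3.100 → Σnom=-3.100; wc +0.400/-0.400 → slack +0.400/-0.400; half-tol=0.400, Σhalf²=0.160000
  +B: nom +16.300 → Σnom=13.200; wc +0.040/-0.112 → slack +0.440/-0.512; half-tol=0.076, Σhalf²=0.165776
  -C: nom -18.740 → Σnom=-5.540; wc +0.050/-0.190 → slack +0.490/-0.702; half-tol=0.120, Σhalf²=0.180176
  -D: nom -32.000 → Σnom=-37.540; wc +0.441/-0.279 → slack +0.931/-0.981; half-tol=0.360, Σhalf²=0.309776
  +E: nom +34.700 → Σnom=-2.840; wc +0.050/-0.050 → slack +0.981/-1.031; half-tol=0.050, Σhalf²=0.312276
Nominal = -2.840. Worst-case = [-2.840 - 1.031, -2.840 + 0.981] = [-3.871, -1.859]. RSS = √0.312276 = 0.559.

nominal=-2.840 wc=[-3.871,-1.859] rss=0.559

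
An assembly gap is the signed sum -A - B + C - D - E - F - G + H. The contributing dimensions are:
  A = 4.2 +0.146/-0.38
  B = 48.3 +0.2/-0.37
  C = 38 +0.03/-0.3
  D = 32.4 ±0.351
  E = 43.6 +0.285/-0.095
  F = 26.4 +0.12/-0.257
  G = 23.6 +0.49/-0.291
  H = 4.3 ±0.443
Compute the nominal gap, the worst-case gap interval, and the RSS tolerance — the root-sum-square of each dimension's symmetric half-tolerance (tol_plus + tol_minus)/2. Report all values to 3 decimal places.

Stack each dimension's contribution:
  -A: nom -4.200 → Σnom=-4.200; wc +0.380/-0.146 → slack +0.380/-0.146; half-tol=0.263, Σhalf²=0.069169
  -B: nom -48.300 → Σnom=-52.500; wc +0.370/-0.200 → slack +0.750/-0.346; half-tol=0.285, Σhalf²=0.150394
  +C: nom +38.000 → Σnom=-14.500; wc +0.030/-0.300 → slack +0.780/-0.646; half-tol=0.165, Σhalf²=0.177619
  -D: nom -32.400 → Σnom=-46.900; wc +0.351/-0.351 → slack +1.131/-0.997; half-tol=0.351, Σhalf²=0.300820
  -E: nom -43.600 → Σnom=-90.500; wc +0.095/-0.285 → slack +1.226/-1.282; half-tol=0.190, Σhalf²=0.336920
  -F: nom -26.400 → Σnom=-116.900; wc +0.257/-0.120 → slack +1.483/-1.402; half-tol=0.189, Σhalf²=0.372452
  -G: nom -23.600 → Σnom=-140.500; wc +0.291/-0.490 → slack +1.774/-1.892; half-tol=0.390, Σhalf²=0.524942
  +H: nom +4.300 → Σnom=-136.200; wc +0.443/-0.443 → slack +2.217/-2.335; half-tol=0.443, Σhalf²=0.721191
Nominal = -136.200. Worst-case = [-136.200 - 2.335, -136.200 + 2.217] = [-138.535, -133.983]. RSS = √0.721191 = 0.849.

nominal=-136.200 wc=[-138.535,-133.983] rss=0.849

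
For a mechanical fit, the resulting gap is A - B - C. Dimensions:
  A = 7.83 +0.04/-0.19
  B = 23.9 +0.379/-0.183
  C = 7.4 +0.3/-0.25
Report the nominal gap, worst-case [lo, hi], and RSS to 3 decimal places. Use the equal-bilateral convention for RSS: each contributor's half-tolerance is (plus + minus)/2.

Stack each dimension's contribution:
  +A: nom +7.830 → Σnom=7.830; wc +0.040/-0.190 → slack +0.040/-0.190; half-tol=0.115, Σhalf²=0.013225
  -B: nom -23.900 → Σnom=-16.070; wc +0.183/-0.379 → slack +0.223/-0.569; half-tol=0.281, Σhalf²=0.092186
  -C: nom -7.400 → Σnom=-23.470; wc +0.250/-0.300 → slack +0.473/-0.869; half-tol=0.275, Σhalf²=0.167811
Nominal = -23.470. Worst-case = [-23.470 - 0.869, -23.470 + 0.473] = [-24.339, -22.997]. RSS = √0.167811 = 0.410.

nominal=-23.470 wc=[-24.339,-22.997] rss=0.410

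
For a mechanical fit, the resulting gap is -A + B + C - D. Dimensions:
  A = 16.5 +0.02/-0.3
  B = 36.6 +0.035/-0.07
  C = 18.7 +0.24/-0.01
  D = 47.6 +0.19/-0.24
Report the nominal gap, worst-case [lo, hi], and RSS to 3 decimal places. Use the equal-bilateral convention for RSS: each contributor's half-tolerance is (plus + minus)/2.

nominal=-8.800 wc=[-9.090,-7.985] rss=0.300

Stack each dimension's contribution:
  -A: nom -16.500 → Σnom=-16.500; wc +0.300/-0.020 → slack +0.300/-0.020; half-tol=0.160, Σhalf²=0.025600
  +B: nom +36.600 → Σnom=20.100; wc +0.035/-0.070 → slack +0.335/-0.090; half-tol=0.053, Σhalf²=0.028356
  +C: nom +18.700 → Σnom=38.800; wc +0.240/-0.010 → slack +0.575/-0.100; half-tol=0.125, Σhalf²=0.043981
  -D: nom -47.600 → Σnom=-8.800; wc +0.240/-0.190 → slack +0.815/-0.290; half-tol=0.215, Σhalf²=0.090206
Nominal = -8.800. Worst-case = [-8.800 - 0.290, -8.800 + 0.815] = [-9.090, -7.985]. RSS = √0.090206 = 0.300.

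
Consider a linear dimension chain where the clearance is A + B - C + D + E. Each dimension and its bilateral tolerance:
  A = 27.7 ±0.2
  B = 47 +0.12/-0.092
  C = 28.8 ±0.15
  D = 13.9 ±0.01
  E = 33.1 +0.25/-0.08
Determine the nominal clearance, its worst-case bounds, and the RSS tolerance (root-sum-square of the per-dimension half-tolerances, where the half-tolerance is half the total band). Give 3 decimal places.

Stack each dimension's contribution:
  +A: nom +27.700 → Σnom=27.700; wc +0.200/-0.200 → slack +0.200/-0.200; half-tol=0.200, Σhalf²=0.040000
  +B: nom +47.000 → Σnom=74.700; wc +0.120/-0.092 → slack +0.320/-0.292; half-tol=0.106, Σhalf²=0.051236
  -C: nom -28.800 → Σnom=45.900; wc +0.150/-0.150 → slack +0.470/-0.442; half-tol=0.150, Σhalf²=0.073736
  +D: nom +13.900 → Σnom=59.800; wc +0.010/-0.010 → slack +0.480/-0.452; half-tol=0.010, Σhalf²=0.073836
  +E: nom +33.100 → Σnom=92.900; wc +0.250/-0.080 → slack +0.730/-0.532; half-tol=0.165, Σhalf²=0.101061
Nominal = 92.900. Worst-case = [92.900 - 0.532, 92.900 + 0.730] = [92.368, 93.630]. RSS = √0.101061 = 0.318.

nominal=92.900 wc=[92.368,93.630] rss=0.318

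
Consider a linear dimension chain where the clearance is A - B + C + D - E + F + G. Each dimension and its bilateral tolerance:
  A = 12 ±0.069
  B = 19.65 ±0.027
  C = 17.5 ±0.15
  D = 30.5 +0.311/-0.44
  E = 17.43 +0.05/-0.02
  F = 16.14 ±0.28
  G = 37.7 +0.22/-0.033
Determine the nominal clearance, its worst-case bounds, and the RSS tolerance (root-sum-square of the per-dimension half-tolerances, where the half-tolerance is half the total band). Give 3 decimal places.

nominal=76.760 wc=[75.711,77.837] rss=0.514

Stack each dimension's contribution:
  +A: nom +12.000 → Σnom=12.000; wc +0.069/-0.069 → slack +0.069/-0.069; half-tol=0.069, Σhalf²=0.004761
  -B: nom -19.650 → Σnom=-7.650; wc +0.027/-0.027 → slack +0.096/-0.096; half-tol=0.027, Σhalf²=0.005490
  +C: nom +17.500 → Σnom=9.850; wc +0.150/-0.150 → slack +0.246/-0.246; half-tol=0.150, Σhalf²=0.027990
  +D: nom +30.500 → Σnom=40.350; wc +0.311/-0.440 → slack +0.557/-0.686; half-tol=0.376, Σhalf²=0.168990
  -E: nom -17.430 → Σnom=22.920; wc +0.020/-0.050 → slack +0.577/-0.736; half-tol=0.035, Σhalf²=0.170215
  +F: nom +16.140 → Σnom=39.060; wc +0.280/-0.280 → slack +0.857/-1.016; half-tol=0.280, Σhalf²=0.248615
  +G: nom +37.700 → Σnom=76.760; wc +0.220/-0.033 → slack +1.077/-1.049; half-tol=0.127, Σhalf²=0.264618
Nominal = 76.760. Worst-case = [76.760 - 1.049, 76.760 + 1.077] = [75.711, 77.837]. RSS = √0.264618 = 0.514.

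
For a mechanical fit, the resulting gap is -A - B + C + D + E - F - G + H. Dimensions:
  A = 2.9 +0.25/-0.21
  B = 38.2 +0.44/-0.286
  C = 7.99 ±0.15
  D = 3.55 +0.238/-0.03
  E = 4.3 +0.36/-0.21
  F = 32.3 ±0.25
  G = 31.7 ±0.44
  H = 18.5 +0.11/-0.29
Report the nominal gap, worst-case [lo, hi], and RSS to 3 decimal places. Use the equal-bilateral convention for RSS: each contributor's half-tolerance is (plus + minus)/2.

nominal=-70.760 wc=[-72.820,-68.716] rss=0.776

Stack each dimension's contribution:
  -A: nom -2.900 → Σnom=-2.900; wc +0.210/-0.250 → slack +0.210/-0.250; half-tol=0.230, Σhalf²=0.052900
  -B: nom -38.200 → Σnom=-41.100; wc +0.286/-0.440 → slack +0.496/-0.690; half-tol=0.363, Σhalf²=0.184669
  +C: nom +7.990 → Σnom=-33.110; wc +0.150/-0.150 → slack +0.646/-0.840; half-tol=0.150, Σhalf²=0.207169
  +D: nom +3.550 → Σnom=-29.560; wc +0.238/-0.030 → slack +0.884/-0.870; half-tol=0.134, Σhalf²=0.225125
  +E: nom +4.300 → Σnom=-25.260; wc +0.360/-0.210 → slack +1.244/-1.080; half-tol=0.285, Σhalf²=0.306350
  -F: nom -32.300 → Σnom=-57.560; wc +0.250/-0.250 → slack +1.494/-1.330; half-tol=0.250, Σhalf²=0.368850
  -G: nom -31.700 → Σnom=-89.260; wc +0.440/-0.440 → slack +1.934/-1.770; half-tol=0.440, Σhalf²=0.562450
  +H: nom +18.500 → Σnom=-70.760; wc +0.110/-0.290 → slack +2.044/-2.060; half-tol=0.200, Σhalf²=0.602450
Nominal = -70.760. Worst-case = [-70.760 - 2.060, -70.760 + 2.044] = [-72.820, -68.716]. RSS = √0.602450 = 0.776.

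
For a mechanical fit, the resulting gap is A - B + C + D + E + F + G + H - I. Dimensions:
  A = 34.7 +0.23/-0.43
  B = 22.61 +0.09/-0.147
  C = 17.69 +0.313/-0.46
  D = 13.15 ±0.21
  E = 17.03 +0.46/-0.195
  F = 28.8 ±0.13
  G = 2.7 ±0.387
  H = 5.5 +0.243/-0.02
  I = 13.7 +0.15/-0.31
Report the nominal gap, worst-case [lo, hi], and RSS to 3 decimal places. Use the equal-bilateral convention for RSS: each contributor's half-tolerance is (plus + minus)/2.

nominal=83.260 wc=[81.188,85.690] rss=0.813

Stack each dimension's contribution:
  +A: nom +34.700 → Σnom=34.700; wc +0.230/-0.430 → slack +0.230/-0.430; half-tol=0.330, Σhalf²=0.108900
  -B: nom -22.610 → Σnom=12.090; wc +0.147/-0.090 → slack +0.377/-0.520; half-tol=0.118, Σhalf²=0.122942
  +C: nom +17.690 → Σnom=29.780; wc +0.313/-0.460 → slack +0.690/-0.980; half-tol=0.387, Σhalf²=0.272324
  +D: nom +13.150 → Σnom=42.930; wc +0.210/-0.210 → slack +0.900/-1.190; half-tol=0.210, Σhalf²=0.316424
  +E: nom +17.030 → Σnom=59.960; wc +0.460/-0.195 → slack +1.360/-1.385; half-tol=0.328, Σhalf²=0.423681
  +F: nom +28.800 → Σnom=88.760; wc +0.130/-0.130 → slack +1.490/-1.515; half-tol=0.130, Σhalf²=0.440581
  +G: nom +2.700 → Σnom=91.460; wc +0.387/-0.387 → slack +1.877/-1.902; half-tol=0.387, Σhalf²=0.590350
  +H: nom +5.500 → Σnom=96.960; wc +0.243/-0.020 → slack +2.120/-1.922; half-tol=0.132, Σhalf²=0.607642
  -I: nom -13.700 → Σnom=83.260; wc +0.310/-0.150 → slack +2.430/-2.072; half-tol=0.230, Σhalf²=0.660542
Nominal = 83.260. Worst-case = [83.260 - 2.072, 83.260 + 2.430] = [81.188, 85.690]. RSS = √0.660542 = 0.813.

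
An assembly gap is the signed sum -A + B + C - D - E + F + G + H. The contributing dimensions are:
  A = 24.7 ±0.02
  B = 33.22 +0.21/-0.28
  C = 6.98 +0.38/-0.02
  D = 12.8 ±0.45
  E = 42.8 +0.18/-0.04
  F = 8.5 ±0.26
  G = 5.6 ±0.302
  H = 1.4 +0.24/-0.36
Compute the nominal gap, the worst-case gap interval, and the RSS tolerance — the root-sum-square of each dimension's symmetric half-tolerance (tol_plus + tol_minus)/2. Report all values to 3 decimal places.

Stack each dimension's contribution:
  -A: nom -24.700 → Σnom=-24.700; wc +0.020/-0.020 → slack +0.020/-0.020; half-tol=0.020, Σhalf²=0.000400
  +B: nom +33.220 → Σnom=8.520; wc +0.210/-0.280 → slack +0.230/-0.300; half-tol=0.245, Σhalf²=0.060425
  +C: nom +6.980 → Σnom=15.500; wc +0.380/-0.020 → slack +0.610/-0.320; half-tol=0.200, Σhalf²=0.100425
  -D: nom -12.800 → Σnom=2.700; wc +0.450/-0.450 → slack +1.060/-0.770; half-tol=0.450, Σhalf²=0.302925
  -E: nom -42.800 → Σnom=-40.100; wc +0.040/-0.180 → slack +1.100/-0.950; half-tol=0.110, Σhalf²=0.315025
  +F: nom +8.500 → Σnom=-31.600; wc +0.260/-0.260 → slack +1.360/-1.210; half-tol=0.260, Σhalf²=0.382625
  +G: nom +5.600 → Σnom=-26.000; wc +0.302/-0.302 → slack +1.662/-1.512; half-tol=0.302, Σhalf²=0.473829
  +H: nom +1.400 → Σnom=-24.600; wc +0.240/-0.360 → slack +1.902/-1.872; half-tol=0.300, Σhalf²=0.563829
Nominal = -24.600. Worst-case = [-24.600 - 1.872, -24.600 + 1.902] = [-26.472, -22.698]. RSS = √0.563829 = 0.751.

nominal=-24.600 wc=[-26.472,-22.698] rss=0.751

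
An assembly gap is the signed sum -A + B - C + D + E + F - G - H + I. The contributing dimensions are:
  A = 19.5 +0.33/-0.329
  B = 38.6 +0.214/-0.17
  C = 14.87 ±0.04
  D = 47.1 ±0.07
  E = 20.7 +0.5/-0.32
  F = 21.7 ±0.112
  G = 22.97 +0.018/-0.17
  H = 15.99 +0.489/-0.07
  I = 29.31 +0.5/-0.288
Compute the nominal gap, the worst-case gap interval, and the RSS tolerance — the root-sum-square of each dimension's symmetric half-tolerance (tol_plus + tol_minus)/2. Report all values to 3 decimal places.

nominal=84.080 wc=[82.243,86.085] rss=0.758

Stack each dimension's contribution:
  -A: nom -19.500 → Σnom=-19.500; wc +0.329/-0.330 → slack +0.329/-0.330; half-tol=0.330, Σhalf²=0.108570
  +B: nom +38.600 → Σnom=19.100; wc +0.214/-0.170 → slack +0.543/-0.500; half-tol=0.192, Σhalf²=0.145434
  -C: nom -14.870 → Σnom=4.230; wc +0.040/-0.040 → slack +0.583/-0.540; half-tol=0.040, Σhalf²=0.147034
  +D: nom +47.100 → Σnom=51.330; wc +0.070/-0.070 → slack +0.653/-0.610; half-tol=0.070, Σhalf²=0.151934
  +E: nom +20.700 → Σnom=72.030; wc +0.500/-0.320 → slack +1.153/-0.930; half-tol=0.410, Σhalf²=0.320034
  +F: nom +21.700 → Σnom=93.730; wc +0.112/-0.112 → slack +1.265/-1.042; half-tol=0.112, Σhalf²=0.332578
  -G: nom -22.970 → Σnom=70.760; wc +0.170/-0.018 → slack +1.435/-1.060; half-tol=0.094, Σhalf²=0.341414
  -H: nom -15.990 → Σnom=54.770; wc +0.070/-0.489 → slack +1.505/-1.549; half-tol=0.279, Σhalf²=0.419535
  +I: nom +29.310 → Σnom=84.080; wc +0.500/-0.288 → slack +2.005/-1.837; half-tol=0.394, Σhalf²=0.574771
Nominal = 84.080. Worst-case = [84.080 - 1.837, 84.080 + 2.005] = [82.243, 86.085]. RSS = √0.574771 = 0.758.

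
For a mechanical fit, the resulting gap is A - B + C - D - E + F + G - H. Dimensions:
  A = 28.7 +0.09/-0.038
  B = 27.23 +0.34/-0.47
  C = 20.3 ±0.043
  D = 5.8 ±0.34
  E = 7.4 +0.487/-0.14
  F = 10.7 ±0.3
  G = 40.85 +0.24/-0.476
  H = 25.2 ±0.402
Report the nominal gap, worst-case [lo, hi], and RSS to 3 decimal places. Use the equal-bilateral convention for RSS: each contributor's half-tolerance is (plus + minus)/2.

Stack each dimension's contribution:
  +A: nom +28.700 → Σnom=28.700; wc +0.090/-0.038 → slack +0.090/-0.038; half-tol=0.064, Σhalf²=0.004096
  -B: nom -27.230 → Σnom=1.470; wc +0.470/-0.340 → slack +0.560/-0.378; half-tol=0.405, Σhalf²=0.168121
  +C: nom +20.300 → Σnom=21.770; wc +0.043/-0.043 → slack +0.603/-0.421; half-tol=0.043, Σhalf²=0.169970
  -D: nom -5.800 → Σnom=15.970; wc +0.340/-0.340 → slack +0.943/-0.761; half-tol=0.340, Σhalf²=0.285570
  -E: nom -7.400 → Σnom=8.570; wc +0.140/-0.487 → slack +1.083/-1.248; half-tol=0.314, Σhalf²=0.383852
  +F: nom +10.700 → Σnom=19.270; wc +0.300/-0.300 → slack +1.383/-1.548; half-tol=0.300, Σhalf²=0.473852
  +G: nom +40.850 → Σnom=60.120; wc +0.240/-0.476 → slack +1.623/-2.024; half-tol=0.358, Σhalf²=0.602016
  -H: nom -25.200 → Σnom=34.920; wc +0.402/-0.402 → slack +2.025/-2.426; half-tol=0.402, Σhalf²=0.763620
Nominal = 34.920. Worst-case = [34.920 - 2.426, 34.920 + 2.025] = [32.494, 36.945]. RSS = √0.763620 = 0.874.

nominal=34.920 wc=[32.494,36.945] rss=0.874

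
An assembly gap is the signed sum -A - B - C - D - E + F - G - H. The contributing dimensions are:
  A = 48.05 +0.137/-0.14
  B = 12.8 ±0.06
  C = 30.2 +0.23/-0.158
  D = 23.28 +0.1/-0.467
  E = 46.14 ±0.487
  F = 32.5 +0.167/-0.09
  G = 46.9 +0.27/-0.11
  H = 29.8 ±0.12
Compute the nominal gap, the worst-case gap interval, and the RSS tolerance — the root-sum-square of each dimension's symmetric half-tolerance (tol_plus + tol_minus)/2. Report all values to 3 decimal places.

nominal=-204.670 wc=[-206.164,-202.961] rss=0.667

Stack each dimension's contribution:
  -A: nom -48.050 → Σnom=-48.050; wc +0.140/-0.137 → slack +0.140/-0.137; half-tol=0.139, Σhalf²=0.019182
  -B: nom -12.800 → Σnom=-60.850; wc +0.060/-0.060 → slack +0.200/-0.197; half-tol=0.060, Σhalf²=0.022782
  -C: nom -30.200 → Σnom=-91.050; wc +0.158/-0.230 → slack +0.358/-0.427; half-tol=0.194, Σhalf²=0.060418
  -D: nom -23.280 → Σnom=-114.330; wc +0.467/-0.100 → slack +0.825/-0.527; half-tol=0.284, Σhalf²=0.140791
  -E: nom -46.140 → Σnom=-160.470; wc +0.487/-0.487 → slack +1.312/-1.014; half-tol=0.487, Σhalf²=0.377960
  +F: nom +32.500 → Σnom=-127.970; wc +0.167/-0.090 → slack +1.479/-1.104; half-tol=0.129, Σhalf²=0.394472
  -G: nom -46.900 → Σnom=-174.870; wc +0.110/-0.270 → slack +1.589/-1.374; half-tol=0.190, Σhalf²=0.430572
  -H: nom -29.800 → Σnom=-204.670; wc +0.120/-0.120 → slack +1.709/-1.494; half-tol=0.120, Σhalf²=0.444972
Nominal = -204.670. Worst-case = [-204.670 - 1.494, -204.670 + 1.709] = [-206.164, -202.961]. RSS = √0.444972 = 0.667.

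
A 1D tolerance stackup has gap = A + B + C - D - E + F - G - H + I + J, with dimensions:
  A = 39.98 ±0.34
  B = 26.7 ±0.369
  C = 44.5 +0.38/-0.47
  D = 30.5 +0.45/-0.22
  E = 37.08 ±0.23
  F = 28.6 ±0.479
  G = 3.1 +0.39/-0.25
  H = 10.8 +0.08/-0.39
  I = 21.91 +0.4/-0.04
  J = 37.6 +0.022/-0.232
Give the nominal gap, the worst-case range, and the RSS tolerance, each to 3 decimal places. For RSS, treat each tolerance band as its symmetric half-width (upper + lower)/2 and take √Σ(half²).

Stack each dimension's contribution:
  +A: nom +39.980 → Σnom=39.980; wc +0.340/-0.340 → slack +0.340/-0.340; half-tol=0.340, Σhalf²=0.115600
  +B: nom +26.700 → Σnom=66.680; wc +0.369/-0.369 → slack +0.709/-0.709; half-tol=0.369, Σhalf²=0.251761
  +C: nom +44.500 → Σnom=111.180; wc +0.380/-0.470 → slack +1.089/-1.179; half-tol=0.425, Σhalf²=0.432386
  -D: nom -30.500 → Σnom=80.680; wc +0.220/-0.450 → slack +1.309/-1.629; half-tol=0.335, Σhalf²=0.544611
  -E: nom -37.080 → Σnom=43.600; wc +0.230/-0.230 → slack +1.539/-1.859; half-tol=0.230, Σhalf²=0.597511
  +F: nom +28.600 → Σnom=72.200; wc +0.479/-0.479 → slack +2.018/-2.338; half-tol=0.479, Σhalf²=0.826952
  -G: nom -3.100 → Σnom=69.100; wc +0.250/-0.390 → slack +2.268/-2.728; half-tol=0.320, Σhalf²=0.929352
  -H: nom -10.800 → Σnom=58.300; wc +0.390/-0.080 → slack +2.658/-2.808; half-tol=0.235, Σhalf²=0.984577
  +I: nom +21.910 → Σnom=80.210; wc +0.400/-0.040 → slack +3.058/-2.848; half-tol=0.220, Σhalf²=1.032977
  +J: nom +37.600 → Σnom=117.810; wc +0.022/-0.232 → slack +3.080/-3.080; half-tol=0.127, Σhalf²=1.049106
Nominal = 117.810. Worst-case = [117.810 - 3.080, 117.810 + 3.080] = [114.730, 120.890]. RSS = √1.049106 = 1.024.

nominal=117.810 wc=[114.730,120.890] rss=1.024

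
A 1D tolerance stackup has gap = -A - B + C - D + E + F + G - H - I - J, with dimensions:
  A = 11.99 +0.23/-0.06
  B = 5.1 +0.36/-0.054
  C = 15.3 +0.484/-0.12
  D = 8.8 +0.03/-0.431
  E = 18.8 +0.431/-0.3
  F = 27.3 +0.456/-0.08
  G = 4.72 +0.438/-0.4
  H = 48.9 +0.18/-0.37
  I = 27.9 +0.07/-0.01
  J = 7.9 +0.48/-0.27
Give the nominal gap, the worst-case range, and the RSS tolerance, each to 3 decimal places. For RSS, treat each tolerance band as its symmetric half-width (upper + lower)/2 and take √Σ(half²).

nominal=-44.470 wc=[-46.720,-41.466] rss=0.898

Stack each dimension's contribution:
  -A: nom -11.990 → Σnom=-11.990; wc +0.060/-0.230 → slack +0.060/-0.230; half-tol=0.145, Σhalf²=0.021025
  -B: nom -5.100 → Σnom=-17.090; wc +0.054/-0.360 → slack +0.114/-0.590; half-tol=0.207, Σhalf²=0.063874
  +C: nom +15.300 → Σnom=-1.790; wc +0.484/-0.120 → slack +0.598/-0.710; half-tol=0.302, Σhalf²=0.155078
  -D: nom -8.800 → Σnom=-10.590; wc +0.431/-0.030 → slack +1.029/-0.740; half-tol=0.230, Σhalf²=0.208208
  +E: nom +18.800 → Σnom=8.210; wc +0.431/-0.300 → slack +1.460/-1.040; half-tol=0.365, Σhalf²=0.341799
  +F: nom +27.300 → Σnom=35.510; wc +0.456/-0.080 → slack +1.916/-1.120; half-tol=0.268, Σhalf²=0.413623
  +G: nom +4.720 → Σnom=40.230; wc +0.438/-0.400 → slack +2.354/-1.520; half-tol=0.419, Σhalf²=0.589184
  -H: nom -48.900 → Σnom=-8.670; wc +0.370/-0.180 → slack +2.724/-1.700; half-tol=0.275, Σhalf²=0.664809
  -I: nom -27.900 → Σnom=-36.570; wc +0.010/-0.070 → slack +2.734/-1.770; half-tol=0.040, Σhalf²=0.666409
  -J: nom -7.900 → Σnom=-44.470; wc +0.270/-0.480 → slack +3.004/-2.250; half-tol=0.375, Σhalf²=0.807034
Nominal = -44.470. Worst-case = [-44.470 - 2.250, -44.470 + 3.004] = [-46.720, -41.466]. RSS = √0.807034 = 0.898.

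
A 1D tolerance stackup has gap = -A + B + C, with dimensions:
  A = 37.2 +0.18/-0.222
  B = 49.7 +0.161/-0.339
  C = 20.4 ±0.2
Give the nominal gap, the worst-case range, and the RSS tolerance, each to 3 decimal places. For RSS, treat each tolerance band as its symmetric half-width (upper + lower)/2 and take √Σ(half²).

nominal=32.900 wc=[32.181,33.483] rss=0.378

Stack each dimension's contribution:
  -A: nom -37.200 → Σnom=-37.200; wc +0.222/-0.180 → slack +0.222/-0.180; half-tol=0.201, Σhalf²=0.040401
  +B: nom +49.700 → Σnom=12.500; wc +0.161/-0.339 → slack +0.383/-0.519; half-tol=0.250, Σhalf²=0.102901
  +C: nom +20.400 → Σnom=32.900; wc +0.200/-0.200 → slack +0.583/-0.719; half-tol=0.200, Σhalf²=0.142901
Nominal = 32.900. Worst-case = [32.900 - 0.719, 32.900 + 0.583] = [32.181, 33.483]. RSS = √0.142901 = 0.378.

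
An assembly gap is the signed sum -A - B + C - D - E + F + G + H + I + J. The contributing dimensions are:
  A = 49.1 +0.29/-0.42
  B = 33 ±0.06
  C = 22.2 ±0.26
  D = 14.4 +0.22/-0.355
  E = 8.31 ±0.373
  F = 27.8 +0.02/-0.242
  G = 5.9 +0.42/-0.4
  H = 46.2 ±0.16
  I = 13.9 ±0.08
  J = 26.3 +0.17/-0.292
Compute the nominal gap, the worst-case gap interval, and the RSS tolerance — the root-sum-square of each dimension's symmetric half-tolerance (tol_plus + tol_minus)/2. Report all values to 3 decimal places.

nominal=37.490 wc=[35.113,39.808] rss=0.830

Stack each dimension's contribution:
  -A: nom -49.100 → Σnom=-49.100; wc +0.420/-0.290 → slack +0.420/-0.290; half-tol=0.355, Σhalf²=0.126025
  -B: nom -33.000 → Σnom=-82.100; wc +0.060/-0.060 → slack +0.480/-0.350; half-tol=0.060, Σhalf²=0.129625
  +C: nom +22.200 → Σnom=-59.900; wc +0.260/-0.260 → slack +0.740/-0.610; half-tol=0.260, Σhalf²=0.197225
  -D: nom -14.400 → Σnom=-74.300; wc +0.355/-0.220 → slack +1.095/-0.830; half-tol=0.287, Σhalf²=0.279881
  -E: nom -8.310 → Σnom=-82.610; wc +0.373/-0.373 → slack +1.468/-1.203; half-tol=0.373, Σhalf²=0.419010
  +F: nom +27.800 → Σnom=-54.810; wc +0.020/-0.242 → slack +1.488/-1.445; half-tol=0.131, Σhalf²=0.436171
  +G: nom +5.900 → Σnom=-48.910; wc +0.420/-0.400 → slack +1.908/-1.845; half-tol=0.410, Σhalf²=0.604271
  +H: nom +46.200 → Σnom=-2.710; wc +0.160/-0.160 → slack +2.068/-2.005; half-tol=0.160, Σhalf²=0.629871
  +I: nom +13.900 → Σnom=11.190; wc +0.080/-0.080 → slack +2.148/-2.085; half-tol=0.080, Σhalf²=0.636271
  +J: nom +26.300 → Σnom=37.490; wc +0.170/-0.292 → slack +2.318/-2.377; half-tol=0.231, Σhalf²=0.689632
Nominal = 37.490. Worst-case = [37.490 - 2.377, 37.490 + 2.318] = [35.113, 39.808]. RSS = √0.689632 = 0.830.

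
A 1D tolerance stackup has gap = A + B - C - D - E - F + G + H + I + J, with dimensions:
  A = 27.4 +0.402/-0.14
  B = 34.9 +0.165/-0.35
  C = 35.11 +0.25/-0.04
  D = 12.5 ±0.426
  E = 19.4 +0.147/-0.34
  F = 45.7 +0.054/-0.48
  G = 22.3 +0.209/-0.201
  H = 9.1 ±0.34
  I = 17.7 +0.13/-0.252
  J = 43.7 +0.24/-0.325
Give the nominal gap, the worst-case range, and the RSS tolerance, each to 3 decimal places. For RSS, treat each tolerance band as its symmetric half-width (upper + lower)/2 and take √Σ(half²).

Stack each dimension's contribution:
  +A: nom +27.400 → Σnom=27.400; wc +0.402/-0.140 → slack +0.402/-0.140; half-tol=0.271, Σhalf²=0.073441
  +B: nom +34.900 → Σnom=62.300; wc +0.165/-0.350 → slack +0.567/-0.490; half-tol=0.258, Σhalf²=0.139747
  -C: nom -35.110 → Σnom=27.190; wc +0.040/-0.250 → slack +0.607/-0.740; half-tol=0.145, Σhalf²=0.160772
  -D: nom -12.500 → Σnom=14.690; wc +0.426/-0.426 → slack +1.033/-1.166; half-tol=0.426, Σhalf²=0.342248
  -E: nom -19.400 → Σnom=-4.710; wc +0.340/-0.147 → slack +1.373/-1.313; half-tol=0.243, Σhalf²=0.401540
  -F: nom -45.700 → Σnom=-50.410; wc +0.480/-0.054 → slack +1.853/-1.367; half-tol=0.267, Σhalf²=0.472829
  +G: nom +22.300 → Σnom=-28.110; wc +0.209/-0.201 → slack +2.062/-1.568; half-tol=0.205, Σhalf²=0.514854
  +H: nom +9.100 → Σnom=-19.010; wc +0.340/-0.340 → slack +2.402/-1.908; half-tol=0.340, Σhalf²=0.630455
  +I: nom +17.700 → Σnom=-1.310; wc +0.130/-0.252 → slack +2.532/-2.160; half-tol=0.191, Σhalf²=0.666936
  +J: nom +43.700 → Σnom=42.390; wc +0.240/-0.325 → slack +2.772/-2.485; half-tol=0.282, Σhalf²=0.746742
Nominal = 42.390. Worst-case = [42.390 - 2.485, 42.390 + 2.772] = [39.905, 45.162]. RSS = √0.746742 = 0.864.

nominal=42.390 wc=[39.905,45.162] rss=0.864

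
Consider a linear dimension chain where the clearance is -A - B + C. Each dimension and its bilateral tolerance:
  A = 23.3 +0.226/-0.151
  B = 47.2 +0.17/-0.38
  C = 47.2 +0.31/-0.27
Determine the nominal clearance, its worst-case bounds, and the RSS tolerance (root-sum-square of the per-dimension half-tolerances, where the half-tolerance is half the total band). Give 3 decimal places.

Stack each dimension's contribution:
  -A: nom -23.300 → Σnom=-23.300; wc +0.151/-0.226 → slack +0.151/-0.226; half-tol=0.189, Σhalf²=0.035532
  -B: nom -47.200 → Σnom=-70.500; wc +0.380/-0.170 → slack +0.531/-0.396; half-tol=0.275, Σhalf²=0.111157
  +C: nom +47.200 → Σnom=-23.300; wc +0.310/-0.270 → slack +0.841/-0.666; half-tol=0.290, Σhalf²=0.195257
Nominal = -23.300. Worst-case = [-23.300 - 0.666, -23.300 + 0.841] = [-23.966, -22.459]. RSS = √0.195257 = 0.442.

nominal=-23.300 wc=[-23.966,-22.459] rss=0.442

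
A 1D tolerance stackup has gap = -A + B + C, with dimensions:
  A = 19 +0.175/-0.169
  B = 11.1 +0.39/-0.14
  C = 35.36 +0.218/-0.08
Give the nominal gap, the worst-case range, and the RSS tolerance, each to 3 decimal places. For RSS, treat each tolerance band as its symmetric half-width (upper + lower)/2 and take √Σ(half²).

nominal=27.460 wc=[27.065,28.237] rss=0.349

Stack each dimension's contribution:
  -A: nom -19.000 → Σnom=-19.000; wc +0.169/-0.175 → slack +0.169/-0.175; half-tol=0.172, Σhalf²=0.029584
  +B: nom +11.100 → Σnom=-7.900; wc +0.390/-0.140 → slack +0.559/-0.315; half-tol=0.265, Σhalf²=0.099809
  +C: nom +35.360 → Σnom=27.460; wc +0.218/-0.080 → slack +0.777/-0.395; half-tol=0.149, Σhalf²=0.122010
Nominal = 27.460. Worst-case = [27.460 - 0.395, 27.460 + 0.777] = [27.065, 28.237]. RSS = √0.122010 = 0.349.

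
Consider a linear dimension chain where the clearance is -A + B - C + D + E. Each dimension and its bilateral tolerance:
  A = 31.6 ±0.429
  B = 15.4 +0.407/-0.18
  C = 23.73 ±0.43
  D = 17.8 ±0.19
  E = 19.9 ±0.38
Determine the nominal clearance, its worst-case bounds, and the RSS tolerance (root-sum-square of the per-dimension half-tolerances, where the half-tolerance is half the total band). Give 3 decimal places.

Stack each dimension's contribution:
  -A: nom -31.600 → Σnom=-31.600; wc +0.429/-0.429 → slack +0.429/-0.429; half-tol=0.429, Σhalf²=0.184041
  +B: nom +15.400 → Σnom=-16.200; wc +0.407/-0.180 → slack +0.836/-0.609; half-tol=0.293, Σhalf²=0.270183
  -C: nom -23.730 → Σnom=-39.930; wc +0.430/-0.430 → slack +1.266/-1.039; half-tol=0.430, Σhalf²=0.455083
  +D: nom +17.800 → Σnom=-22.130; wc +0.190/-0.190 → slack +1.456/-1.229; half-tol=0.190, Σhalf²=0.491183
  +E: nom +19.900 → Σnom=-2.230; wc +0.380/-0.380 → slack +1.836/-1.609; half-tol=0.380, Σhalf²=0.635583
Nominal = -2.230. Worst-case = [-2.230 - 1.609, -2.230 + 1.836] = [-3.839, -0.394]. RSS = √0.635583 = 0.797.

nominal=-2.230 wc=[-3.839,-0.394] rss=0.797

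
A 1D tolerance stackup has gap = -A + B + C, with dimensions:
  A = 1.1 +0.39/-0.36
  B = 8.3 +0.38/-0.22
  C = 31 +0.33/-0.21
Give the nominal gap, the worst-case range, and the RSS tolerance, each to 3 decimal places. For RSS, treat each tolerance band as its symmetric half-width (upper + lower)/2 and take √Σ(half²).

nominal=38.200 wc=[37.380,39.270] rss=0.551

Stack each dimension's contribution:
  -A: nom -1.100 → Σnom=-1.100; wc +0.360/-0.390 → slack +0.360/-0.390; half-tol=0.375, Σhalf²=0.140625
  +B: nom +8.300 → Σnom=7.200; wc +0.380/-0.220 → slack +0.740/-0.610; half-tol=0.300, Σhalf²=0.230625
  +C: nom +31.000 → Σnom=38.200; wc +0.330/-0.210 → slack +1.070/-0.820; half-tol=0.270, Σhalf²=0.303525
Nominal = 38.200. Worst-case = [38.200 - 0.820, 38.200 + 1.070] = [37.380, 39.270]. RSS = √0.303525 = 0.551.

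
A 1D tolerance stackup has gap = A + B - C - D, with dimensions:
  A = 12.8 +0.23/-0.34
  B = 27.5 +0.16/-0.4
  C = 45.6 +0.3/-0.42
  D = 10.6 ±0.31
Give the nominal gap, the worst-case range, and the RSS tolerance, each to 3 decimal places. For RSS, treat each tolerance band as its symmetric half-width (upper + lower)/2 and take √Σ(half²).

Stack each dimension's contribution:
  +A: nom +12.800 → Σnom=12.800; wc +0.230/-0.340 → slack +0.230/-0.340; half-tol=0.285, Σhalf²=0.081225
  +B: nom +27.500 → Σnom=40.300; wc +0.160/-0.400 → slack +0.390/-0.740; half-tol=0.280, Σhalf²=0.159625
  -C: nom -45.600 → Σnom=-5.300; wc +0.420/-0.300 → slack +0.810/-1.040; half-tol=0.360, Σhalf²=0.289225
  -D: nom -10.600 → Σnom=-15.900; wc +0.310/-0.310 → slack +1.120/-1.350; half-tol=0.310, Σhalf²=0.385325
Nominal = -15.900. Worst-case = [-15.900 - 1.350, -15.900 + 1.120] = [-17.250, -14.780]. RSS = √0.385325 = 0.621.

nominal=-15.900 wc=[-17.250,-14.780] rss=0.621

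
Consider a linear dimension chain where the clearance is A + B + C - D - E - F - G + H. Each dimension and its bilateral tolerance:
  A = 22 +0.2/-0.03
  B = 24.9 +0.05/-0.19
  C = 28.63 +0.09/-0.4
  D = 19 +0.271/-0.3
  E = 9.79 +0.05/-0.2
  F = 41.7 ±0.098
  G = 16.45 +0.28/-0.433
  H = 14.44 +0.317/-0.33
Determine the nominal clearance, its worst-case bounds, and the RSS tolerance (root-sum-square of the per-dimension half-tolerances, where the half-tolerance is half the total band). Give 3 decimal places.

nominal=3.030 wc=[1.381,4.718] rss=0.653

Stack each dimension's contribution:
  +A: nom +22.000 → Σnom=22.000; wc +0.200/-0.030 → slack +0.200/-0.030; half-tol=0.115, Σhalf²=0.013225
  +B: nom +24.900 → Σnom=46.900; wc +0.050/-0.190 → slack +0.250/-0.220; half-tol=0.120, Σhalf²=0.027625
  +C: nom +28.630 → Σnom=75.530; wc +0.090/-0.400 → slack +0.340/-0.620; half-tol=0.245, Σhalf²=0.087650
  -D: nom -19.000 → Σnom=56.530; wc +0.300/-0.271 → slack +0.640/-0.891; half-tol=0.285, Σhalf²=0.169160
  -E: nom -9.790 → Σnom=46.740; wc +0.200/-0.050 → slack +0.840/-0.941; half-tol=0.125, Σhalf²=0.184785
  -F: nom -41.700 → Σnom=5.040; wc +0.098/-0.098 → slack +0.938/-1.039; half-tol=0.098, Σhalf²=0.194389
  -G: nom -16.450 → Σnom=-11.410; wc +0.433/-0.280 → slack +1.371/-1.319; half-tol=0.357, Σhalf²=0.321481
  +H: nom +14.440 → Σnom=3.030; wc +0.317/-0.330 → slack +1.688/-1.649; half-tol=0.324, Σhalf²=0.426134
Nominal = 3.030. Worst-case = [3.030 - 1.649, 3.030 + 1.688] = [1.381, 4.718]. RSS = √0.426134 = 0.653.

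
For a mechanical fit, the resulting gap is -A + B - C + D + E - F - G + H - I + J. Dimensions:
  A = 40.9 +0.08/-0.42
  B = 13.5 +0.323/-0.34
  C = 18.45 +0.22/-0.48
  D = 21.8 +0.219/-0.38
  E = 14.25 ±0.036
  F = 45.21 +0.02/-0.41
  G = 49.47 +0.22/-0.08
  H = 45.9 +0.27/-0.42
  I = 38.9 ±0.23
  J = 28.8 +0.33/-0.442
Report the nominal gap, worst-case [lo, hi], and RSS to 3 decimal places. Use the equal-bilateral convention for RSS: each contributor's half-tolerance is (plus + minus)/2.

Stack each dimension's contribution:
  -A: nom -40.900 → Σnom=-40.900; wc +0.420/-0.080 → slack +0.420/-0.080; half-tol=0.250, Σhalf²=0.062500
  +B: nom +13.500 → Σnom=-27.400; wc +0.323/-0.340 → slack +0.743/-0.420; half-tol=0.332, Σhalf²=0.172392
  -C: nom -18.450 → Σnom=-45.850; wc +0.480/-0.220 → slack +1.223/-0.640; half-tol=0.350, Σhalf²=0.294892
  +D: nom +21.800 → Σnom=-24.050; wc +0.219/-0.380 → slack +1.442/-1.020; half-tol=0.299, Σhalf²=0.384593
  +E: nom +14.250 → Σnom=-9.800; wc +0.036/-0.036 → slack +1.478/-1.056; half-tol=0.036, Σhalf²=0.385889
  -F: nom -45.210 → Σnom=-55.010; wc +0.410/-0.020 → slack +1.888/-1.076; half-tol=0.215, Σhalf²=0.432114
  -G: nom -49.470 → Σnom=-104.480; wc +0.080/-0.220 → slack +1.968/-1.296; half-tol=0.150, Σhalf²=0.454614
  +H: nom +45.900 → Σnom=-58.580; wc +0.270/-0.420 → slack +2.238/-1.716; half-tol=0.345, Σhalf²=0.573639
  -I: nom -38.900 → Σnom=-97.480; wc +0.230/-0.230 → slack +2.468/-1.946; half-tol=0.230, Σhalf²=0.626539
  +J: nom +28.800 → Σnom=-68.680; wc +0.330/-0.442 → slack +2.798/-2.388; half-tol=0.386, Σhalf²=0.775535
Nominal = -68.680. Worst-case = [-68.680 - 2.388, -68.680 + 2.798] = [-71.068, -65.882]. RSS = √0.775535 = 0.881.

nominal=-68.680 wc=[-71.068,-65.882] rss=0.881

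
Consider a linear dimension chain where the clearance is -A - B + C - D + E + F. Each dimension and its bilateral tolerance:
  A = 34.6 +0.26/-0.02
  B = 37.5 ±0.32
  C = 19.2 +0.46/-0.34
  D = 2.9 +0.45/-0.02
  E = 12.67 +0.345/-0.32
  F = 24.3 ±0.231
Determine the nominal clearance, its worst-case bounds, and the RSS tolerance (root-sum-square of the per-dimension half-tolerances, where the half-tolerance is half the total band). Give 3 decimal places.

nominal=-18.830 wc=[-20.751,-17.434] rss=0.708

Stack each dimension's contribution:
  -A: nom -34.600 → Σnom=-34.600; wc +0.020/-0.260 → slack +0.020/-0.260; half-tol=0.140, Σhalf²=0.019600
  -B: nom -37.500 → Σnom=-72.100; wc +0.320/-0.320 → slack +0.340/-0.580; half-tol=0.320, Σhalf²=0.122000
  +C: nom +19.200 → Σnom=-52.900; wc +0.460/-0.340 → slack +0.800/-0.920; half-tol=0.400, Σhalf²=0.282000
  -D: nom -2.900 → Σnom=-55.800; wc +0.020/-0.450 → slack +0.820/-1.370; half-tol=0.235, Σhalf²=0.337225
  +E: nom +12.670 → Σnom=-43.130; wc +0.345/-0.320 → slack +1.165/-1.690; half-tol=0.333, Σhalf²=0.447781
  +F: nom +24.300 → Σnom=-18.830; wc +0.231/-0.231 → slack +1.396/-1.921; half-tol=0.231, Σhalf²=0.501142
Nominal = -18.830. Worst-case = [-18.830 - 1.921, -18.830 + 1.396] = [-20.751, -17.434]. RSS = √0.501142 = 0.708.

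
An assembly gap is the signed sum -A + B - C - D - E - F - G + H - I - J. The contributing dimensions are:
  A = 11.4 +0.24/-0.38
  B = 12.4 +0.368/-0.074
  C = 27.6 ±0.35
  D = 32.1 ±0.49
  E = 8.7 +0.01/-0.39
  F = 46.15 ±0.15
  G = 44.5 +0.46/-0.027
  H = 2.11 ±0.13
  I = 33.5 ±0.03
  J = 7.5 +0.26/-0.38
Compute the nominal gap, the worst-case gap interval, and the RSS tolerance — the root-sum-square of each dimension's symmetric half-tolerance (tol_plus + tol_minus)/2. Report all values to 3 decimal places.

Stack each dimension's contribution:
  -A: nom -11.400 → Σnom=-11.400; wc +0.380/-0.240 → slack +0.380/-0.240; half-tol=0.310, Σhalf²=0.096100
  +B: nom +12.400 → Σnom=1.000; wc +0.368/-0.074 → slack +0.748/-0.314; half-tol=0.221, Σhalf²=0.144941
  -C: nom -27.600 → Σnom=-26.600; wc +0.350/-0.350 → slack +1.098/-0.664; half-tol=0.350, Σhalf²=0.267441
  -D: nom -32.100 → Σnom=-58.700; wc +0.490/-0.490 → slack +1.588/-1.154; half-tol=0.490, Σhalf²=0.507541
  -E: nom -8.700 → Σnom=-67.400; wc +0.390/-0.010 → slack +1.978/-1.164; half-tol=0.200, Σhalf²=0.547541
  -F: nom -46.150 → Σnom=-113.550; wc +0.150/-0.150 → slack +2.128/-1.314; half-tol=0.150, Σhalf²=0.570041
  -G: nom -44.500 → Σnom=-158.050; wc +0.027/-0.460 → slack +2.155/-1.774; half-tol=0.244, Σhalf²=0.629333
  +H: nom +2.110 → Σnom=-155.940; wc +0.130/-0.130 → slack +2.285/-1.904; half-tol=0.130, Σhalf²=0.646233
  -I: nom -33.500 → Σnom=-189.440; wc +0.030/-0.030 → slack +2.315/-1.934; half-tol=0.030, Σhalf²=0.647133
  -J: nom -7.500 → Σnom=-196.940; wc +0.380/-0.260 → slack +2.695/-2.194; half-tol=0.320, Σhalf²=0.749533
Nominal = -196.940. Worst-case = [-196.940 - 2.194, -196.940 + 2.695] = [-199.134, -194.245]. RSS = √0.749533 = 0.866.

nominal=-196.940 wc=[-199.134,-194.245] rss=0.866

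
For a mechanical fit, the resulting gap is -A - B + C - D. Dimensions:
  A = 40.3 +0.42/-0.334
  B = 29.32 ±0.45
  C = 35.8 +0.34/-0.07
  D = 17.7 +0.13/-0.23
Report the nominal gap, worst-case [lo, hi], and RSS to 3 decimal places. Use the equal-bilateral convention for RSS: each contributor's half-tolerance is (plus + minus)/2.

Stack each dimension's contribution:
  -A: nom -40.300 → Σnom=-40.300; wc +0.334/-0.420 → slack +0.334/-0.420; half-tol=0.377, Σhalf²=0.142129
  -B: nom -29.320 → Σnom=-69.620; wc +0.450/-0.450 → slack +0.784/-0.870; half-tol=0.450, Σhalf²=0.344629
  +C: nom +35.800 → Σnom=-33.820; wc +0.340/-0.070 → slack +1.124/-0.940; half-tol=0.205, Σhalf²=0.386654
  -D: nom -17.700 → Σnom=-51.520; wc +0.230/-0.130 → slack +1.354/-1.070; half-tol=0.180, Σhalf²=0.419054
Nominal = -51.520. Worst-case = [-51.520 - 1.070, -51.520 + 1.354] = [-52.590, -50.166]. RSS = √0.419054 = 0.647.

nominal=-51.520 wc=[-52.590,-50.166] rss=0.647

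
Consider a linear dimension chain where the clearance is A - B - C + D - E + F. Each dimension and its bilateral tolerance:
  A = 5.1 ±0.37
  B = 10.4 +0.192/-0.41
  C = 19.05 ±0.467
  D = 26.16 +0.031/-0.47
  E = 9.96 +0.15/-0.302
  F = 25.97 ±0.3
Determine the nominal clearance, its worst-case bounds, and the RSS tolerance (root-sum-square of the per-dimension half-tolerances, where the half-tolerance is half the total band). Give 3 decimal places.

Stack each dimension's contribution:
  +A: nom +5.100 → Σnom=5.100; wc +0.370/-0.370 → slack +0.370/-0.370; half-tol=0.370, Σhalf²=0.136900
  -B: nom -10.400 → Σnom=-5.300; wc +0.410/-0.192 → slack +0.780/-0.562; half-tol=0.301, Σhalf²=0.227501
  -C: nom -19.050 → Σnom=-24.350; wc +0.467/-0.467 → slack +1.247/-1.029; half-tol=0.467, Σhalf²=0.445590
  +D: nom +26.160 → Σnom=1.810; wc +0.031/-0.470 → slack +1.278/-1.499; half-tol=0.251, Σhalf²=0.508340
  -E: nom -9.960 → Σnom=-8.150; wc +0.302/-0.150 → slack +1.580/-1.649; half-tol=0.226, Σhalf²=0.559416
  +F: nom +25.970 → Σnom=17.820; wc +0.300/-0.300 → slack +1.880/-1.949; half-tol=0.300, Σhalf²=0.649416
Nominal = 17.820. Worst-case = [17.820 - 1.949, 17.820 + 1.880] = [15.871, 19.700]. RSS = √0.649416 = 0.806.

nominal=17.820 wc=[15.871,19.700] rss=0.806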